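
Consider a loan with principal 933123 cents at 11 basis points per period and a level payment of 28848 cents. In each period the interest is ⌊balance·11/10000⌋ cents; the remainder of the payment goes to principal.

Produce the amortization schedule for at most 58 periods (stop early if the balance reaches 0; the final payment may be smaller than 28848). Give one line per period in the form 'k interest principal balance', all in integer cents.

1 1026 27822 905301
2 995 27853 877448
3 965 27883 849565
4 934 27914 821651
5 903 27945 793706
6 873 27975 765731
7 842 28006 737725
8 811 28037 709688
9 780 28068 681620
10 749 28099 653521
11 718 28130 625391
12 687 28161 597230
13 656 28192 569038
14 625 28223 540815
15 594 28254 512561
16 563 28285 484276
17 532 28316 455960
18 501 28347 427613
19 470 28378 399235
20 439 28409 370826
21 407 28441 342385
22 376 28472 313913
23 345 28503 285410
24 313 28535 256875
25 282 28566 228309
26 251 28597 199712
27 219 28629 171083
28 188 28660 142423
29 156 28692 113731
30 125 28723 85008
31 93 28755 56253
32 61 28787 27466
33 30 27466 0

1. interest=⌊933123·11/10000⌋=1026; principal=28848-1026=27822; balance=933123-27822=905301
2. interest=⌊905301·11/10000⌋=995; principal=28848-995=27853; balance=905301-27853=877448
3. interest=⌊877448·11/10000⌋=965; principal=28848-965=27883; balance=877448-27883=849565
4. interest=⌊849565·11/10000⌋=934; principal=28848-934=27914; balance=849565-27914=821651
5. interest=⌊821651·11/10000⌋=903; principal=28848-903=27945; balance=821651-27945=793706
6. interest=⌊793706·11/10000⌋=873; principal=28848-873=27975; balance=793706-27975=765731
7. interest=⌊765731·11/10000⌋=842; principal=28848-842=28006; balance=765731-28006=737725
8. interest=⌊737725·11/10000⌋=811; principal=28848-811=28037; balance=737725-28037=709688
9. interest=⌊709688·11/10000⌋=780; principal=28848-780=28068; balance=709688-28068=681620
10. interest=⌊681620·11/10000⌋=749; principal=28848-749=28099; balance=681620-28099=653521
11. interest=⌊653521·11/10000⌋=718; principal=28848-718=28130; balance=653521-28130=625391
12. interest=⌊625391·11/10000⌋=687; principal=28848-687=28161; balance=625391-28161=597230
13. interest=⌊597230·11/10000⌋=656; principal=28848-656=28192; balance=597230-28192=569038
14. interest=⌊569038·11/10000⌋=625; principal=28848-625=28223; balance=569038-28223=540815
15. interest=⌊540815·11/10000⌋=594; principal=28848-594=28254; balance=540815-28254=512561
16. interest=⌊512561·11/10000⌋=563; principal=28848-563=28285; balance=512561-28285=484276
17. interest=⌊484276·11/10000⌋=532; principal=28848-532=28316; balance=484276-28316=455960
18. interest=⌊455960·11/10000⌋=501; principal=28848-501=28347; balance=455960-28347=427613
19. interest=⌊427613·11/10000⌋=470; principal=28848-470=28378; balance=427613-28378=399235
20. interest=⌊399235·11/10000⌋=439; principal=28848-439=28409; balance=399235-28409=370826
21. interest=⌊370826·11/10000⌋=407; principal=28848-407=28441; balance=370826-28441=342385
22. interest=⌊342385·11/10000⌋=376; principal=28848-376=28472; balance=342385-28472=313913
23. interest=⌊313913·11/10000⌋=345; principal=28848-345=28503; balance=313913-28503=285410
24. interest=⌊285410·11/10000⌋=313; principal=28848-313=28535; balance=285410-28535=256875
25. interest=⌊256875·11/10000⌋=282; principal=28848-282=28566; balance=256875-28566=228309
26. interest=⌊228309·11/10000⌋=251; principal=28848-251=28597; balance=228309-28597=199712
27. interest=⌊199712·11/10000⌋=219; principal=28848-219=28629; balance=199712-28629=171083
28. interest=⌊171083·11/10000⌋=188; principal=28848-188=28660; balance=171083-28660=142423
29. interest=⌊142423·11/10000⌋=156; principal=28848-156=28692; balance=142423-28692=113731
30. interest=⌊113731·11/10000⌋=125; principal=28848-125=28723; balance=113731-28723=85008
31. interest=⌊85008·11/10000⌋=93; principal=28848-93=28755; balance=85008-28755=56253
32. interest=⌊56253·11/10000⌋=61; principal=28848-61=28787; balance=56253-28787=27466
33. interest=⌊27466·11/10000⌋=30; principal=min(28848-30,27466)=27466; balance=27466-27466=0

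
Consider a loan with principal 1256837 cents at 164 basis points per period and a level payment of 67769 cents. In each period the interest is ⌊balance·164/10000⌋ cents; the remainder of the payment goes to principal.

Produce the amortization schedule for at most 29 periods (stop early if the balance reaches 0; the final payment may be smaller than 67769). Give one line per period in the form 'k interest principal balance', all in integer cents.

1. interest=⌊1256837·164/10000⌋=20612; principal=67769-20612=47157; balance=1256837-47157=1209680
2. interest=⌊1209680·164/10000⌋=19838; principal=67769-19838=47931; balance=1209680-47931=1161749
3. interest=⌊1161749·164/10000⌋=19052; principal=67769-19052=48717; balance=1161749-48717=1113032
4. interest=⌊1113032·164/10000⌋=18253; principal=67769-18253=49516; balance=1113032-49516=1063516
5. interest=⌊1063516·164/10000⌋=17441; principal=67769-17441=50328; balance=1063516-50328=1013188
6. interest=⌊1013188·164/10000⌋=16616; principal=67769-16616=51153; balance=1013188-51153=962035
7. interest=⌊962035·164/10000⌋=15777; principal=67769-15777=51992; balance=962035-51992=910043
8. interest=⌊910043·164/10000⌋=14924; principal=67769-14924=52845; balance=910043-52845=857198
9. interest=⌊857198·164/10000⌋=14058; principal=67769-14058=53711; balance=857198-53711=803487
10. interest=⌊803487·164/10000⌋=13177; principal=67769-13177=54592; balance=803487-54592=748895
11. interest=⌊748895·164/10000⌋=12281; principal=67769-12281=55488; balance=748895-55488=693407
12. interest=⌊693407·164/10000⌋=11371; principal=67769-11371=56398; balance=693407-56398=637009
13. interest=⌊637009·164/10000⌋=10446; principal=67769-10446=57323; balance=637009-57323=579686
14. interest=⌊579686·164/10000⌋=9506; principal=67769-9506=58263; balance=579686-58263=521423
15. interest=⌊521423·164/10000⌋=8551; principal=67769-8551=59218; balance=521423-59218=462205
16. interest=⌊462205·164/10000⌋=7580; principal=67769-7580=60189; balance=462205-60189=402016
17. interest=⌊402016·164/10000⌋=6593; principal=67769-6593=61176; balance=402016-61176=340840
18. interest=⌊340840·164/10000⌋=5589; principal=67769-5589=62180; balance=340840-62180=278660
19. interest=⌊278660·164/10000⌋=4570; principal=67769-4570=63199; balance=278660-63199=215461
20. interest=⌊215461·164/10000⌋=3533; principal=67769-3533=64236; balance=215461-64236=151225
21. interest=⌊151225·164/10000⌋=2480; principal=67769-2480=65289; balance=151225-65289=85936
22. interest=⌊85936·164/10000⌋=1409; principal=67769-1409=66360; balance=85936-66360=19576
23. interest=⌊19576·164/10000⌋=321; principal=min(67769-321,19576)=19576; balance=19576-19576=0

1 20612 47157 1209680
2 19838 47931 1161749
3 19052 48717 1113032
4 18253 49516 1063516
5 17441 50328 1013188
6 16616 51153 962035
7 15777 51992 910043
8 14924 52845 857198
9 14058 53711 803487
10 13177 54592 748895
11 12281 55488 693407
12 11371 56398 637009
13 10446 57323 579686
14 9506 58263 521423
15 8551 59218 462205
16 7580 60189 402016
17 6593 61176 340840
18 5589 62180 278660
19 4570 63199 215461
20 3533 64236 151225
21 2480 65289 85936
22 1409 66360 19576
23 321 19576 0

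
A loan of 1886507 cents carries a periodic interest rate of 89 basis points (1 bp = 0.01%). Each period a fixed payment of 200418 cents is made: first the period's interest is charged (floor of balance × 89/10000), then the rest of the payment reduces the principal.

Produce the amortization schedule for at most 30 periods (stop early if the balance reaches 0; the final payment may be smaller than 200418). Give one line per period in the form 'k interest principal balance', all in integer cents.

1. interest=⌊1886507·89/10000⌋=16789; principal=200418-16789=183629; balance=1886507-183629=1702878
2. interest=⌊1702878·89/10000⌋=15155; principal=200418-15155=185263; balance=1702878-185263=1517615
3. interest=⌊1517615·89/10000⌋=13506; principal=200418-13506=186912; balance=1517615-186912=1330703
4. interest=⌊1330703·89/10000⌋=11843; principal=200418-11843=188575; balance=1330703-188575=1142128
5. interest=⌊1142128·89/10000⌋=10164; principal=200418-10164=190254; balance=1142128-190254=951874
6. interest=⌊951874·89/10000⌋=8471; principal=200418-8471=191947; balance=951874-191947=759927
7. interest=⌊759927·89/10000⌋=6763; principal=200418-6763=193655; balance=759927-193655=566272
8. interest=⌊566272·89/10000⌋=5039; principal=200418-5039=195379; balance=566272-195379=370893
9. interest=⌊370893·89/10000⌋=3300; principal=200418-3300=197118; balance=370893-197118=173775
10. interest=⌊173775·89/10000⌋=1546; principal=min(200418-1546,173775)=173775; balance=173775-173775=0

1 16789 183629 1702878
2 15155 185263 1517615
3 13506 186912 1330703
4 11843 188575 1142128
5 10164 190254 951874
6 8471 191947 759927
7 6763 193655 566272
8 5039 195379 370893
9 3300 197118 173775
10 1546 173775 0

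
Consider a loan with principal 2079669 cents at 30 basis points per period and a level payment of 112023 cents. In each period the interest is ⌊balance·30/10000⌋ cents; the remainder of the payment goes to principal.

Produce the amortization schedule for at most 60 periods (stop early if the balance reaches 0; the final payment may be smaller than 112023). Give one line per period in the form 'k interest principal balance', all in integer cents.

1 6239 105784 1973885
2 5921 106102 1867783
3 5603 106420 1761363
4 5284 106739 1654624
5 4963 107060 1547564
6 4642 107381 1440183
7 4320 107703 1332480
8 3997 108026 1224454
9 3673 108350 1116104
10 3348 108675 1007429
11 3022 109001 898428
12 2695 109328 789100
13 2367 109656 679444
14 2038 109985 569459
15 1708 110315 459144
16 1377 110646 348498
17 1045 110978 237520
18 712 111311 126209
19 378 111645 14564
20 43 14564 0

1. interest=⌊2079669·30/10000⌋=6239; principal=112023-6239=105784; balance=2079669-105784=1973885
2. interest=⌊1973885·30/10000⌋=5921; principal=112023-5921=106102; balance=1973885-106102=1867783
3. interest=⌊1867783·30/10000⌋=5603; principal=112023-5603=106420; balance=1867783-106420=1761363
4. interest=⌊1761363·30/10000⌋=5284; principal=112023-5284=106739; balance=1761363-106739=1654624
5. interest=⌊1654624·30/10000⌋=4963; principal=112023-4963=107060; balance=1654624-107060=1547564
6. interest=⌊1547564·30/10000⌋=4642; principal=112023-4642=107381; balance=1547564-107381=1440183
7. interest=⌊1440183·30/10000⌋=4320; principal=112023-4320=107703; balance=1440183-107703=1332480
8. interest=⌊1332480·30/10000⌋=3997; principal=112023-3997=108026; balance=1332480-108026=1224454
9. interest=⌊1224454·30/10000⌋=3673; principal=112023-3673=108350; balance=1224454-108350=1116104
10. interest=⌊1116104·30/10000⌋=3348; principal=112023-3348=108675; balance=1116104-108675=1007429
11. interest=⌊1007429·30/10000⌋=3022; principal=112023-3022=109001; balance=1007429-109001=898428
12. interest=⌊898428·30/10000⌋=2695; principal=112023-2695=109328; balance=898428-109328=789100
13. interest=⌊789100·30/10000⌋=2367; principal=112023-2367=109656; balance=789100-109656=679444
14. interest=⌊679444·30/10000⌋=2038; principal=112023-2038=109985; balance=679444-109985=569459
15. interest=⌊569459·30/10000⌋=1708; principal=112023-1708=110315; balance=569459-110315=459144
16. interest=⌊459144·30/10000⌋=1377; principal=112023-1377=110646; balance=459144-110646=348498
17. interest=⌊348498·30/10000⌋=1045; principal=112023-1045=110978; balance=348498-110978=237520
18. interest=⌊237520·30/10000⌋=712; principal=112023-712=111311; balance=237520-111311=126209
19. interest=⌊126209·30/10000⌋=378; principal=112023-378=111645; balance=126209-111645=14564
20. interest=⌊14564·30/10000⌋=43; principal=min(112023-43,14564)=14564; balance=14564-14564=0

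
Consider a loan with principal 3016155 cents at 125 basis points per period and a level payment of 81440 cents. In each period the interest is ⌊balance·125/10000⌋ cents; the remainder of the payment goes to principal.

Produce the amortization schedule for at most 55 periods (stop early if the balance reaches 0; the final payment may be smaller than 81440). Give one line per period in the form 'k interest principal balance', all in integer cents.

1 37701 43739 2972416
2 37155 44285 2928131
3 36601 44839 2883292
4 36041 45399 2837893
5 35473 45967 2791926
6 34899 46541 2745385
7 34317 47123 2698262
8 33728 47712 2650550
9 33131 48309 2602241
10 32528 48912 2553329
11 31916 49524 2503805
12 31297 50143 2453662
13 30670 50770 2402892
14 30036 51404 2351488
15 29393 52047 2299441
16 28743 52697 2246744
17 28084 53356 2193388
18 27417 54023 2139365
19 26742 54698 2084667
20 26058 55382 2029285
21 25366 56074 1973211
22 24665 56775 1916436
23 23955 57485 1858951
24 23236 58204 1800747
25 22509 58931 1741816
26 21772 59668 1682148
27 21026 60414 1621734
28 20271 61169 1560565
29 19507 61933 1498632
30 18732 62708 1435924
31 17949 63491 1372433
32 17155 64285 1308148
33 16351 65089 1243059
34 15538 65902 1177157
35 14714 66726 1110431
36 13880 67560 1042871
37 13035 68405 974466
38 12180 69260 905206
39 11315 70125 835081
40 10438 71002 764079
41 9550 71890 692189
42 8652 72788 619401
43 7742 73698 545703
44 6821 74619 471084
45 5888 75552 395532
46 4944 76496 319036
47 3987 77453 241583
48 3019 78421 163162
49 2039 79401 83761
50 1047 80393 3368
51 42 3368 0

1. interest=⌊3016155·125/10000⌋=37701; principal=81440-37701=43739; balance=3016155-43739=2972416
2. interest=⌊2972416·125/10000⌋=37155; principal=81440-37155=44285; balance=2972416-44285=2928131
3. interest=⌊2928131·125/10000⌋=36601; principal=81440-36601=44839; balance=2928131-44839=2883292
4. interest=⌊2883292·125/10000⌋=36041; principal=81440-36041=45399; balance=2883292-45399=2837893
5. interest=⌊2837893·125/10000⌋=35473; principal=81440-35473=45967; balance=2837893-45967=2791926
6. interest=⌊2791926·125/10000⌋=34899; principal=81440-34899=46541; balance=2791926-46541=2745385
7. interest=⌊2745385·125/10000⌋=34317; principal=81440-34317=47123; balance=2745385-47123=2698262
8. interest=⌊2698262·125/10000⌋=33728; principal=81440-33728=47712; balance=2698262-47712=2650550
9. interest=⌊2650550·125/10000⌋=33131; principal=81440-33131=48309; balance=2650550-48309=2602241
10. interest=⌊2602241·125/10000⌋=32528; principal=81440-32528=48912; balance=2602241-48912=2553329
11. interest=⌊2553329·125/10000⌋=31916; principal=81440-31916=49524; balance=2553329-49524=2503805
12. interest=⌊2503805·125/10000⌋=31297; principal=81440-31297=50143; balance=2503805-50143=2453662
13. interest=⌊2453662·125/10000⌋=30670; principal=81440-30670=50770; balance=2453662-50770=2402892
14. interest=⌊2402892·125/10000⌋=30036; principal=81440-30036=51404; balance=2402892-51404=2351488
15. interest=⌊2351488·125/10000⌋=29393; principal=81440-29393=52047; balance=2351488-52047=2299441
16. interest=⌊2299441·125/10000⌋=28743; principal=81440-28743=52697; balance=2299441-52697=2246744
17. interest=⌊2246744·125/10000⌋=28084; principal=81440-28084=53356; balance=2246744-53356=2193388
18. interest=⌊2193388·125/10000⌋=27417; principal=81440-27417=54023; balance=2193388-54023=2139365
19. interest=⌊2139365·125/10000⌋=26742; principal=81440-26742=54698; balance=2139365-54698=2084667
20. interest=⌊2084667·125/10000⌋=26058; principal=81440-26058=55382; balance=2084667-55382=2029285
21. interest=⌊2029285·125/10000⌋=25366; principal=81440-25366=56074; balance=2029285-56074=1973211
22. interest=⌊1973211·125/10000⌋=24665; principal=81440-24665=56775; balance=1973211-56775=1916436
23. interest=⌊1916436·125/10000⌋=23955; principal=81440-23955=57485; balance=1916436-57485=1858951
24. interest=⌊1858951·125/10000⌋=23236; principal=81440-23236=58204; balance=1858951-58204=1800747
25. interest=⌊1800747·125/10000⌋=22509; principal=81440-22509=58931; balance=1800747-58931=1741816
26. interest=⌊1741816·125/10000⌋=21772; principal=81440-21772=59668; balance=1741816-59668=1682148
27. interest=⌊1682148·125/10000⌋=21026; principal=81440-21026=60414; balance=1682148-60414=1621734
28. interest=⌊1621734·125/10000⌋=20271; principal=81440-20271=61169; balance=1621734-61169=1560565
29. interest=⌊1560565·125/10000⌋=19507; principal=81440-19507=61933; balance=1560565-61933=1498632
30. interest=⌊1498632·125/10000⌋=18732; principal=81440-18732=62708; balance=1498632-62708=1435924
31. interest=⌊1435924·125/10000⌋=17949; principal=81440-17949=63491; balance=1435924-63491=1372433
32. interest=⌊1372433·125/10000⌋=17155; principal=81440-17155=64285; balance=1372433-64285=1308148
33. interest=⌊1308148·125/10000⌋=16351; principal=81440-16351=65089; balance=1308148-65089=1243059
34. interest=⌊1243059·125/10000⌋=15538; principal=81440-15538=65902; balance=1243059-65902=1177157
35. interest=⌊1177157·125/10000⌋=14714; principal=81440-14714=66726; balance=1177157-66726=1110431
36. interest=⌊1110431·125/10000⌋=13880; principal=81440-13880=67560; balance=1110431-67560=1042871
37. interest=⌊1042871·125/10000⌋=13035; principal=81440-13035=68405; balance=1042871-68405=974466
38. interest=⌊974466·125/10000⌋=12180; principal=81440-12180=69260; balance=974466-69260=905206
39. interest=⌊905206·125/10000⌋=11315; principal=81440-11315=70125; balance=905206-70125=835081
40. interest=⌊835081·125/10000⌋=10438; principal=81440-10438=71002; balance=835081-71002=764079
41. interest=⌊764079·125/10000⌋=9550; principal=81440-9550=71890; balance=764079-71890=692189
42. interest=⌊692189·125/10000⌋=8652; principal=81440-8652=72788; balance=692189-72788=619401
43. interest=⌊619401·125/10000⌋=7742; principal=81440-7742=73698; balance=619401-73698=545703
44. interest=⌊545703·125/10000⌋=6821; principal=81440-6821=74619; balance=545703-74619=471084
45. interest=⌊471084·125/10000⌋=5888; principal=81440-5888=75552; balance=471084-75552=395532
46. interest=⌊395532·125/10000⌋=4944; principal=81440-4944=76496; balance=395532-76496=319036
47. interest=⌊319036·125/10000⌋=3987; principal=81440-3987=77453; balance=319036-77453=241583
48. interest=⌊241583·125/10000⌋=3019; principal=81440-3019=78421; balance=241583-78421=163162
49. interest=⌊163162·125/10000⌋=2039; principal=81440-2039=79401; balance=163162-79401=83761
50. interest=⌊83761·125/10000⌋=1047; principal=81440-1047=80393; balance=83761-80393=3368
51. interest=⌊3368·125/10000⌋=42; principal=min(81440-42,3368)=3368; balance=3368-3368=0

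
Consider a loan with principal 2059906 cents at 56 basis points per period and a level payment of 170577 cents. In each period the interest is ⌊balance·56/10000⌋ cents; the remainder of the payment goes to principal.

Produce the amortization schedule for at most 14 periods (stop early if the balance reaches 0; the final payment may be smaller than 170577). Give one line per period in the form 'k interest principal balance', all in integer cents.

1 11535 159042 1900864
2 10644 159933 1740931
3 9749 160828 1580103
4 8848 161729 1418374
5 7942 162635 1255739
6 7032 163545 1092194
7 6116 164461 927733
8 5195 165382 762351
9 4269 166308 596043
10 3337 167240 428803
11 2401 168176 260627
12 1459 169118 91509
13 512 91509 0

1. interest=⌊2059906·56/10000⌋=11535; principal=170577-11535=159042; balance=2059906-159042=1900864
2. interest=⌊1900864·56/10000⌋=10644; principal=170577-10644=159933; balance=1900864-159933=1740931
3. interest=⌊1740931·56/10000⌋=9749; principal=170577-9749=160828; balance=1740931-160828=1580103
4. interest=⌊1580103·56/10000⌋=8848; principal=170577-8848=161729; balance=1580103-161729=1418374
5. interest=⌊1418374·56/10000⌋=7942; principal=170577-7942=162635; balance=1418374-162635=1255739
6. interest=⌊1255739·56/10000⌋=7032; principal=170577-7032=163545; balance=1255739-163545=1092194
7. interest=⌊1092194·56/10000⌋=6116; principal=170577-6116=164461; balance=1092194-164461=927733
8. interest=⌊927733·56/10000⌋=5195; principal=170577-5195=165382; balance=927733-165382=762351
9. interest=⌊762351·56/10000⌋=4269; principal=170577-4269=166308; balance=762351-166308=596043
10. interest=⌊596043·56/10000⌋=3337; principal=170577-3337=167240; balance=596043-167240=428803
11. interest=⌊428803·56/10000⌋=2401; principal=170577-2401=168176; balance=428803-168176=260627
12. interest=⌊260627·56/10000⌋=1459; principal=170577-1459=169118; balance=260627-169118=91509
13. interest=⌊91509·56/10000⌋=512; principal=min(170577-512,91509)=91509; balance=91509-91509=0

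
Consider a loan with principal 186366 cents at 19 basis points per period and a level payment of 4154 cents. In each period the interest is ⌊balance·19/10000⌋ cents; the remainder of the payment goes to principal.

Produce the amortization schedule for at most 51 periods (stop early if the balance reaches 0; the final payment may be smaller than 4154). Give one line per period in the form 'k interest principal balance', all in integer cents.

1. interest=⌊186366·19/10000⌋=354; principal=4154-354=3800; balance=186366-3800=182566
2. interest=⌊182566·19/10000⌋=346; principal=4154-346=3808; balance=182566-3808=178758
3. interest=⌊178758·19/10000⌋=339; principal=4154-339=3815; balance=178758-3815=174943
4. interest=⌊174943·19/10000⌋=332; principal=4154-332=3822; balance=174943-3822=171121
5. interest=⌊171121·19/10000⌋=325; principal=4154-325=3829; balance=171121-3829=167292
6. interest=⌊167292·19/10000⌋=317; principal=4154-317=3837; balance=167292-3837=163455
7. interest=⌊163455·19/10000⌋=310; principal=4154-310=3844; balance=163455-3844=159611
8. interest=⌊159611·19/10000⌋=303; principal=4154-303=3851; balance=159611-3851=155760
9. interest=⌊155760·19/10000⌋=295; principal=4154-295=3859; balance=155760-3859=151901
10. interest=⌊151901·19/10000⌋=288; principal=4154-288=3866; balance=151901-3866=148035
11. interest=⌊148035·19/10000⌋=281; principal=4154-281=3873; balance=148035-3873=144162
12. interest=⌊144162·19/10000⌋=273; principal=4154-273=3881; balance=144162-3881=140281
13. interest=⌊140281·19/10000⌋=266; principal=4154-266=3888; balance=140281-3888=136393
14. interest=⌊136393·19/10000⌋=259; principal=4154-259=3895; balance=136393-3895=132498
15. interest=⌊132498·19/10000⌋=251; principal=4154-251=3903; balance=132498-3903=128595
16. interest=⌊128595·19/10000⌋=244; principal=4154-244=3910; balance=128595-3910=124685
17. interest=⌊124685·19/10000⌋=236; principal=4154-236=3918; balance=124685-3918=120767
18. interest=⌊120767·19/10000⌋=229; principal=4154-229=3925; balance=120767-3925=116842
19. interest=⌊116842·19/10000⌋=221; principal=4154-221=3933; balance=116842-3933=112909
20. interest=⌊112909·19/10000⌋=214; principal=4154-214=3940; balance=112909-3940=108969
21. interest=⌊108969·19/10000⌋=207; principal=4154-207=3947; balance=108969-3947=105022
22. interest=⌊105022·19/10000⌋=199; principal=4154-199=3955; balance=105022-3955=101067
23. interest=⌊101067·19/10000⌋=192; principal=4154-192=3962; balance=101067-3962=97105
24. interest=⌊97105·19/10000⌋=184; principal=4154-184=3970; balance=97105-3970=93135
25. interest=⌊93135·19/10000⌋=176; principal=4154-176=3978; balance=93135-3978=89157
26. interest=⌊89157·19/10000⌋=169; principal=4154-169=3985; balance=89157-3985=85172
27. interest=⌊85172·19/10000⌋=161; principal=4154-161=3993; balance=85172-3993=81179
28. interest=⌊81179·19/10000⌋=154; principal=4154-154=4000; balance=81179-4000=77179
29. interest=⌊77179·19/10000⌋=146; principal=4154-146=4008; balance=77179-4008=73171
30. interest=⌊73171·19/10000⌋=139; principal=4154-139=4015; balance=73171-4015=69156
31. interest=⌊69156·19/10000⌋=131; principal=4154-131=4023; balance=69156-4023=65133
32. interest=⌊65133·19/10000⌋=123; principal=4154-123=4031; balance=65133-4031=61102
33. interest=⌊61102·19/10000⌋=116; principal=4154-116=4038; balance=61102-4038=57064
34. interest=⌊57064·19/10000⌋=108; principal=4154-108=4046; balance=57064-4046=53018
35. interest=⌊53018·19/10000⌋=100; principal=4154-100=4054; balance=53018-4054=48964
36. interest=⌊48964·19/10000⌋=93; principal=4154-93=4061; balance=48964-4061=44903
37. interest=⌊44903·19/10000⌋=85; principal=4154-85=4069; balance=44903-4069=40834
38. interest=⌊40834·19/10000⌋=77; principal=4154-77=4077; balance=40834-4077=36757
39. interest=⌊36757·19/10000⌋=69; principal=4154-69=4085; balance=36757-4085=32672
40. interest=⌊32672·19/10000⌋=62; principal=4154-62=4092; balance=32672-4092=28580
41. interest=⌊28580·19/10000⌋=54; principal=4154-54=4100; balance=28580-4100=24480
42. interest=⌊24480·19/10000⌋=46; principal=4154-46=4108; balance=24480-4108=20372
43. interest=⌊20372·19/10000⌋=38; principal=4154-38=4116; balance=20372-4116=16256
44. interest=⌊16256·19/10000⌋=30; principal=4154-30=4124; balance=16256-4124=12132
45. interest=⌊12132·19/10000⌋=23; principal=4154-23=4131; balance=12132-4131=8001
46. interest=⌊8001·19/10000⌋=15; principal=4154-15=4139; balance=8001-4139=3862
47. interest=⌊3862·19/10000⌋=7; principal=min(4154-7,3862)=3862; balance=3862-3862=0

1 354 3800 182566
2 346 3808 178758
3 339 3815 174943
4 332 3822 171121
5 325 3829 167292
6 317 3837 163455
7 310 3844 159611
8 303 3851 155760
9 295 3859 151901
10 288 3866 148035
11 281 3873 144162
12 273 3881 140281
13 266 3888 136393
14 259 3895 132498
15 251 3903 128595
16 244 3910 124685
17 236 3918 120767
18 229 3925 116842
19 221 3933 112909
20 214 3940 108969
21 207 3947 105022
22 199 3955 101067
23 192 3962 97105
24 184 3970 93135
25 176 3978 89157
26 169 3985 85172
27 161 3993 81179
28 154 4000 77179
29 146 4008 73171
30 139 4015 69156
31 131 4023 65133
32 123 4031 61102
33 116 4038 57064
34 108 4046 53018
35 100 4054 48964
36 93 4061 44903
37 85 4069 40834
38 77 4077 36757
39 69 4085 32672
40 62 4092 28580
41 54 4100 24480
42 46 4108 20372
43 38 4116 16256
44 30 4124 12132
45 23 4131 8001
46 15 4139 3862
47 7 3862 0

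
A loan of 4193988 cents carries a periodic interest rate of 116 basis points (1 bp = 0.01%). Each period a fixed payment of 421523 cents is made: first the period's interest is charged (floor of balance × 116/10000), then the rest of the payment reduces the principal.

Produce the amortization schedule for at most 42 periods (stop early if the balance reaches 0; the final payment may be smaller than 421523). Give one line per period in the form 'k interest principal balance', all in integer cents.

1. interest=⌊4193988·116/10000⌋=48650; principal=421523-48650=372873; balance=4193988-372873=3821115
2. interest=⌊3821115·116/10000⌋=44324; principal=421523-44324=377199; balance=3821115-377199=3443916
3. interest=⌊3443916·116/10000⌋=39949; principal=421523-39949=381574; balance=3443916-381574=3062342
4. interest=⌊3062342·116/10000⌋=35523; principal=421523-35523=386000; balance=3062342-386000=2676342
5. interest=⌊2676342·116/10000⌋=31045; principal=421523-31045=390478; balance=2676342-390478=2285864
6. interest=⌊2285864·116/10000⌋=26516; principal=421523-26516=395007; balance=2285864-395007=1890857
7. interest=⌊1890857·116/10000⌋=21933; principal=421523-21933=399590; balance=1890857-399590=1491267
8. interest=⌊1491267·116/10000⌋=17298; principal=421523-17298=404225; balance=1491267-404225=1087042
9. interest=⌊1087042·116/10000⌋=12609; principal=421523-12609=408914; balance=1087042-408914=678128
10. interest=⌊678128·116/10000⌋=7866; principal=421523-7866=413657; balance=678128-413657=264471
11. interest=⌊264471·116/10000⌋=3067; principal=min(421523-3067,264471)=264471; balance=264471-264471=0

1 48650 372873 3821115
2 44324 377199 3443916
3 39949 381574 3062342
4 35523 386000 2676342
5 31045 390478 2285864
6 26516 395007 1890857
7 21933 399590 1491267
8 17298 404225 1087042
9 12609 408914 678128
10 7866 413657 264471
11 3067 264471 0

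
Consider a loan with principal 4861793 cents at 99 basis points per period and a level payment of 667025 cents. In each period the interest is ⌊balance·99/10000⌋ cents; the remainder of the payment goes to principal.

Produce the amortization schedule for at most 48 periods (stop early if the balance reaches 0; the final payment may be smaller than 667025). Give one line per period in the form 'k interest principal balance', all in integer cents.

1 48131 618894 4242899
2 42004 625021 3617878
3 35816 631209 2986669
4 29568 637457 2349212
5 23257 643768 1705444
6 16883 650142 1055302
7 10447 656578 398724
8 3947 398724 0

1. interest=⌊4861793·99/10000⌋=48131; principal=667025-48131=618894; balance=4861793-618894=4242899
2. interest=⌊4242899·99/10000⌋=42004; principal=667025-42004=625021; balance=4242899-625021=3617878
3. interest=⌊3617878·99/10000⌋=35816; principal=667025-35816=631209; balance=3617878-631209=2986669
4. interest=⌊2986669·99/10000⌋=29568; principal=667025-29568=637457; balance=2986669-637457=2349212
5. interest=⌊2349212·99/10000⌋=23257; principal=667025-23257=643768; balance=2349212-643768=1705444
6. interest=⌊1705444·99/10000⌋=16883; principal=667025-16883=650142; balance=1705444-650142=1055302
7. interest=⌊1055302·99/10000⌋=10447; principal=667025-10447=656578; balance=1055302-656578=398724
8. interest=⌊398724·99/10000⌋=3947; principal=min(667025-3947,398724)=398724; balance=398724-398724=0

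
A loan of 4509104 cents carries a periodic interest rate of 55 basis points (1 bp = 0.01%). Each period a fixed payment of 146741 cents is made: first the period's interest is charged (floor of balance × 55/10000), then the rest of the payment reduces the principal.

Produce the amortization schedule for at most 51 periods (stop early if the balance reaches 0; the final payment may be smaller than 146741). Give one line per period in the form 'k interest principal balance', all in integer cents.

1 24800 121941 4387163
2 24129 122612 4264551
3 23455 123286 4141265
4 22776 123965 4017300
5 22095 124646 3892654
6 21409 125332 3767322
7 20720 126021 3641301
8 20027 126714 3514587
9 19330 127411 3387176
10 18629 128112 3259064
11 17924 128817 3130247
12 17216 129525 3000722
13 16503 130238 2870484
14 15787 130954 2739530
15 15067 131674 2607856
16 14343 132398 2475458
17 13615 133126 2342332
18 12882 133859 2208473
19 12146 134595 2073878
20 11406 135335 1938543
21 10661 136080 1802463
22 9913 136828 1665635
23 9160 137581 1528054
24 8404 138337 1389717
25 7643 139098 1250619
26 6878 139863 1110756
27 6109 140632 970124
28 5335 141406 828718
29 4557 142184 686534
30 3775 142966 543568
31 2989 143752 399816
32 2198 144543 255273
33 1404 145337 109936
34 604 109936 0

1. interest=⌊4509104·55/10000⌋=24800; principal=146741-24800=121941; balance=4509104-121941=4387163
2. interest=⌊4387163·55/10000⌋=24129; principal=146741-24129=122612; balance=4387163-122612=4264551
3. interest=⌊4264551·55/10000⌋=23455; principal=146741-23455=123286; balance=4264551-123286=4141265
4. interest=⌊4141265·55/10000⌋=22776; principal=146741-22776=123965; balance=4141265-123965=4017300
5. interest=⌊4017300·55/10000⌋=22095; principal=146741-22095=124646; balance=4017300-124646=3892654
6. interest=⌊3892654·55/10000⌋=21409; principal=146741-21409=125332; balance=3892654-125332=3767322
7. interest=⌊3767322·55/10000⌋=20720; principal=146741-20720=126021; balance=3767322-126021=3641301
8. interest=⌊3641301·55/10000⌋=20027; principal=146741-20027=126714; balance=3641301-126714=3514587
9. interest=⌊3514587·55/10000⌋=19330; principal=146741-19330=127411; balance=3514587-127411=3387176
10. interest=⌊3387176·55/10000⌋=18629; principal=146741-18629=128112; balance=3387176-128112=3259064
11. interest=⌊3259064·55/10000⌋=17924; principal=146741-17924=128817; balance=3259064-128817=3130247
12. interest=⌊3130247·55/10000⌋=17216; principal=146741-17216=129525; balance=3130247-129525=3000722
13. interest=⌊3000722·55/10000⌋=16503; principal=146741-16503=130238; balance=3000722-130238=2870484
14. interest=⌊2870484·55/10000⌋=15787; principal=146741-15787=130954; balance=2870484-130954=2739530
15. interest=⌊2739530·55/10000⌋=15067; principal=146741-15067=131674; balance=2739530-131674=2607856
16. interest=⌊2607856·55/10000⌋=14343; principal=146741-14343=132398; balance=2607856-132398=2475458
17. interest=⌊2475458·55/10000⌋=13615; principal=146741-13615=133126; balance=2475458-133126=2342332
18. interest=⌊2342332·55/10000⌋=12882; principal=146741-12882=133859; balance=2342332-133859=2208473
19. interest=⌊2208473·55/10000⌋=12146; principal=146741-12146=134595; balance=2208473-134595=2073878
20. interest=⌊2073878·55/10000⌋=11406; principal=146741-11406=135335; balance=2073878-135335=1938543
21. interest=⌊1938543·55/10000⌋=10661; principal=146741-10661=136080; balance=1938543-136080=1802463
22. interest=⌊1802463·55/10000⌋=9913; principal=146741-9913=136828; balance=1802463-136828=1665635
23. interest=⌊1665635·55/10000⌋=9160; principal=146741-9160=137581; balance=1665635-137581=1528054
24. interest=⌊1528054·55/10000⌋=8404; principal=146741-8404=138337; balance=1528054-138337=1389717
25. interest=⌊1389717·55/10000⌋=7643; principal=146741-7643=139098; balance=1389717-139098=1250619
26. interest=⌊1250619·55/10000⌋=6878; principal=146741-6878=139863; balance=1250619-139863=1110756
27. interest=⌊1110756·55/10000⌋=6109; principal=146741-6109=140632; balance=1110756-140632=970124
28. interest=⌊970124·55/10000⌋=5335; principal=146741-5335=141406; balance=970124-141406=828718
29. interest=⌊828718·55/10000⌋=4557; principal=146741-4557=142184; balance=828718-142184=686534
30. interest=⌊686534·55/10000⌋=3775; principal=146741-3775=142966; balance=686534-142966=543568
31. interest=⌊543568·55/10000⌋=2989; principal=146741-2989=143752; balance=543568-143752=399816
32. interest=⌊399816·55/10000⌋=2198; principal=146741-2198=144543; balance=399816-144543=255273
33. interest=⌊255273·55/10000⌋=1404; principal=146741-1404=145337; balance=255273-145337=109936
34. interest=⌊109936·55/10000⌋=604; principal=min(146741-604,109936)=109936; balance=109936-109936=0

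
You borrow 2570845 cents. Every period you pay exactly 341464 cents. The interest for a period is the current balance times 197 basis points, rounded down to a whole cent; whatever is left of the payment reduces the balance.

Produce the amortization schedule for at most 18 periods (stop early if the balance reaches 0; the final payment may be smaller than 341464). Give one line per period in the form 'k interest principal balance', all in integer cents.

1. interest=⌊2570845·197/10000⌋=50645; principal=341464-50645=290819; balance=2570845-290819=2280026
2. interest=⌊2280026·197/10000⌋=44916; principal=341464-44916=296548; balance=2280026-296548=1983478
3. interest=⌊1983478·197/10000⌋=39074; principal=341464-39074=302390; balance=1983478-302390=1681088
4. interest=⌊1681088·197/10000⌋=33117; principal=341464-33117=308347; balance=1681088-308347=1372741
5. interest=⌊1372741·197/10000⌋=27042; principal=341464-27042=314422; balance=1372741-314422=1058319
6. interest=⌊1058319·197/10000⌋=20848; principal=341464-20848=320616; balance=1058319-320616=737703
7. interest=⌊737703·197/10000⌋=14532; principal=341464-14532=326932; balance=737703-326932=410771
8. interest=⌊410771·197/10000⌋=8092; principal=341464-8092=333372; balance=410771-333372=77399
9. interest=⌊77399·197/10000⌋=1524; principal=min(341464-1524,77399)=77399; balance=77399-77399=0

1 50645 290819 2280026
2 44916 296548 1983478
3 39074 302390 1681088
4 33117 308347 1372741
5 27042 314422 1058319
6 20848 320616 737703
7 14532 326932 410771
8 8092 333372 77399
9 1524 77399 0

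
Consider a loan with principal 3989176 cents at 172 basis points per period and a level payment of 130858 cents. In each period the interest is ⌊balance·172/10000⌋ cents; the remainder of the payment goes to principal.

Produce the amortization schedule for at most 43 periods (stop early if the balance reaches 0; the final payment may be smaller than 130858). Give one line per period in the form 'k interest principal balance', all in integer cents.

1 68613 62245 3926931
2 67543 63315 3863616
3 66454 64404 3799212
4 65346 65512 3733700
5 64219 66639 3667061
6 63073 67785 3599276
7 61907 68951 3530325
8 60721 70137 3460188
9 59515 71343 3388845
10 58288 72570 3316275
11 57039 73819 3242456
12 55770 75088 3167368
13 54478 76380 3090988
14 53164 77694 3013294
15 51828 79030 2934264
16 50469 80389 2853875
17 49086 81772 2772103
18 47680 83178 2688925
19 46249 84609 2604316
20 44794 86064 2518252
21 43313 87545 2430707
22 41808 89050 2341657
23 40276 90582 2251075
24 38718 92140 2158935
25 37133 93725 2065210
26 35521 95337 1969873
27 33881 96977 1872896
28 32213 98645 1774251
29 30517 100341 1673910
30 28791 102067 1571843
31 27035 103823 1468020
32 25249 105609 1362411
33 23433 107425 1254986
34 21585 109273 1145713
35 19706 111152 1034561
36 17794 113064 921497
37 15849 115009 806488
38 13871 116987 689501
39 11859 118999 570502
40 9812 121046 449456
41 7730 123128 326328
42 5612 125246 201082
43 3458 127400 73682

1. interest=⌊3989176·172/10000⌋=68613; principal=130858-68613=62245; balance=3989176-62245=3926931
2. interest=⌊3926931·172/10000⌋=67543; principal=130858-67543=63315; balance=3926931-63315=3863616
3. interest=⌊3863616·172/10000⌋=66454; principal=130858-66454=64404; balance=3863616-64404=3799212
4. interest=⌊3799212·172/10000⌋=65346; principal=130858-65346=65512; balance=3799212-65512=3733700
5. interest=⌊3733700·172/10000⌋=64219; principal=130858-64219=66639; balance=3733700-66639=3667061
6. interest=⌊3667061·172/10000⌋=63073; principal=130858-63073=67785; balance=3667061-67785=3599276
7. interest=⌊3599276·172/10000⌋=61907; principal=130858-61907=68951; balance=3599276-68951=3530325
8. interest=⌊3530325·172/10000⌋=60721; principal=130858-60721=70137; balance=3530325-70137=3460188
9. interest=⌊3460188·172/10000⌋=59515; principal=130858-59515=71343; balance=3460188-71343=3388845
10. interest=⌊3388845·172/10000⌋=58288; principal=130858-58288=72570; balance=3388845-72570=3316275
11. interest=⌊3316275·172/10000⌋=57039; principal=130858-57039=73819; balance=3316275-73819=3242456
12. interest=⌊3242456·172/10000⌋=55770; principal=130858-55770=75088; balance=3242456-75088=3167368
13. interest=⌊3167368·172/10000⌋=54478; principal=130858-54478=76380; balance=3167368-76380=3090988
14. interest=⌊3090988·172/10000⌋=53164; principal=130858-53164=77694; balance=3090988-77694=3013294
15. interest=⌊3013294·172/10000⌋=51828; principal=130858-51828=79030; balance=3013294-79030=2934264
16. interest=⌊2934264·172/10000⌋=50469; principal=130858-50469=80389; balance=2934264-80389=2853875
17. interest=⌊2853875·172/10000⌋=49086; principal=130858-49086=81772; balance=2853875-81772=2772103
18. interest=⌊2772103·172/10000⌋=47680; principal=130858-47680=83178; balance=2772103-83178=2688925
19. interest=⌊2688925·172/10000⌋=46249; principal=130858-46249=84609; balance=2688925-84609=2604316
20. interest=⌊2604316·172/10000⌋=44794; principal=130858-44794=86064; balance=2604316-86064=2518252
21. interest=⌊2518252·172/10000⌋=43313; principal=130858-43313=87545; balance=2518252-87545=2430707
22. interest=⌊2430707·172/10000⌋=41808; principal=130858-41808=89050; balance=2430707-89050=2341657
23. interest=⌊2341657·172/10000⌋=40276; principal=130858-40276=90582; balance=2341657-90582=2251075
24. interest=⌊2251075·172/10000⌋=38718; principal=130858-38718=92140; balance=2251075-92140=2158935
25. interest=⌊2158935·172/10000⌋=37133; principal=130858-37133=93725; balance=2158935-93725=2065210
26. interest=⌊2065210·172/10000⌋=35521; principal=130858-35521=95337; balance=2065210-95337=1969873
27. interest=⌊1969873·172/10000⌋=33881; principal=130858-33881=96977; balance=1969873-96977=1872896
28. interest=⌊1872896·172/10000⌋=32213; principal=130858-32213=98645; balance=1872896-98645=1774251
29. interest=⌊1774251·172/10000⌋=30517; principal=130858-30517=100341; balance=1774251-100341=1673910
30. interest=⌊1673910·172/10000⌋=28791; principal=130858-28791=102067; balance=1673910-102067=1571843
31. interest=⌊1571843·172/10000⌋=27035; principal=130858-27035=103823; balance=1571843-103823=1468020
32. interest=⌊1468020·172/10000⌋=25249; principal=130858-25249=105609; balance=1468020-105609=1362411
33. interest=⌊1362411·172/10000⌋=23433; principal=130858-23433=107425; balance=1362411-107425=1254986
34. interest=⌊1254986·172/10000⌋=21585; principal=130858-21585=109273; balance=1254986-109273=1145713
35. interest=⌊1145713·172/10000⌋=19706; principal=130858-19706=111152; balance=1145713-111152=1034561
36. interest=⌊1034561·172/10000⌋=17794; principal=130858-17794=113064; balance=1034561-113064=921497
37. interest=⌊921497·172/10000⌋=15849; principal=130858-15849=115009; balance=921497-115009=806488
38. interest=⌊806488·172/10000⌋=13871; principal=130858-13871=116987; balance=806488-116987=689501
39. interest=⌊689501·172/10000⌋=11859; principal=130858-11859=118999; balance=689501-118999=570502
40. interest=⌊570502·172/10000⌋=9812; principal=130858-9812=121046; balance=570502-121046=449456
41. interest=⌊449456·172/10000⌋=7730; principal=130858-7730=123128; balance=449456-123128=326328
42. interest=⌊326328·172/10000⌋=5612; principal=130858-5612=125246; balance=326328-125246=201082
43. interest=⌊201082·172/10000⌋=3458; principal=130858-3458=127400; balance=201082-127400=73682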